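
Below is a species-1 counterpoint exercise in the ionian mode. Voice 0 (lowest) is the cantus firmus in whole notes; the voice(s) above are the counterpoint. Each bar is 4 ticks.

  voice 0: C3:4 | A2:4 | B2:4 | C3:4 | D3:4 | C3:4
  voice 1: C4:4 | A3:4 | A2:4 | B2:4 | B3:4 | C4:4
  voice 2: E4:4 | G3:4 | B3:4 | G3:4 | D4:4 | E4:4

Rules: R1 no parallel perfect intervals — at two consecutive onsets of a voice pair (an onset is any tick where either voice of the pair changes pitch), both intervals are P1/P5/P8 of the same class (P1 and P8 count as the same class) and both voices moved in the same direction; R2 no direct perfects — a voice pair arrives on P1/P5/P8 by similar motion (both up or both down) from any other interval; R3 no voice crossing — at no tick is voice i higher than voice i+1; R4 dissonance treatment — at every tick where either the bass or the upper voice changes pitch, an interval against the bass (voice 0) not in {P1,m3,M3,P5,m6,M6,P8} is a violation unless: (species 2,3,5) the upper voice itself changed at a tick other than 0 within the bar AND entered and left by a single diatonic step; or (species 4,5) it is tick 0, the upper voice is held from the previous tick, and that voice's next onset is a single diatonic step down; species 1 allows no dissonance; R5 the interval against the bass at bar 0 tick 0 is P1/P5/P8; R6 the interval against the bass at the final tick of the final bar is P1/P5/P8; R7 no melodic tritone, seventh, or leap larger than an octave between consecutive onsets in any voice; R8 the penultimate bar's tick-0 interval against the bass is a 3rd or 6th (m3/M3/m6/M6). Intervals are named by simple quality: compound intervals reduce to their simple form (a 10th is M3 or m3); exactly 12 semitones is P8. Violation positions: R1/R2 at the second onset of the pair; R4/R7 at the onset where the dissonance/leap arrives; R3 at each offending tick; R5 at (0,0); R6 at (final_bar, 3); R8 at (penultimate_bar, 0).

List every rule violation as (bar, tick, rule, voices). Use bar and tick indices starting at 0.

(0, 0, R5, (0, 2))
(1, 0, R1, (0, 1))
(1, 0, R3, (1, 2))
(1, 0, R4, (0, 2))
(1, 1, R3, (1, 2))
(1, 2, R3, (1, 2))
(1, 3, R3, (1, 2))
(2, 0, R2, (0, 2))
(2, 0, R3, (0, 1))
(2, 0, R4, (0, 1))
(2, 1, R3, (0, 1))
(2, 2, R3, (0, 1))
(2, 3, R3, (0, 1))
(3, 0, R3, (0, 1))
(3, 0, R4, (0, 1))
(3, 1, R3, (0, 1))
(3, 2, R3, (0, 1))
(3, 3, R3, (0, 1))
(4, 0, R2, (0, 2))
(4, 0, R8, (0, 2))
(5, 3, R6, (0, 2))

bar 0: v0=C3 v1=C4 v2=E4 downbeat M3
bar 1: v0=A2 v1=A3 v2=G3 downbeat m7
bar 2: v0=B2 v1=A2 v2=B3 downbeat P8
bar 3: v0=C3 v1=B2 v2=G3 downbeat P5
bar 4: v0=D3 v1=B3 v2=D4 downbeat P8
bar 5: v0=C3 v1=C4 v2=E4 downbeat M3
  -> R5 @ bar 0 tick 0 v(0, 2): opens on M3
  -> R1 @ bar 1 tick 0 v(0, 1): C3/C4 P8 -> A2/A3 P8 similar
  -> R3 @ bar 1 tick 0 v(1, 2): A3 above G3
  -> R4 @ bar 1 tick 0 v(0, 2): A2/G3 m7 untreated
  -> R3 @ bar 1 tick 1 v(1, 2): A3 above G3
  -> R3 @ bar 1 tick 2 v(1, 2): A3 above G3
  -> R3 @ bar 1 tick 3 v(1, 2): A3 above G3
  -> R2 @ bar 2 tick 0 v(0, 2): A2/G3 m7 -> B2/B3 P8 similar
  -> R3 @ bar 2 tick 0 v(0, 1): B2 above A2
  -> R4 @ bar 2 tick 0 v(0, 1): B2/A2 M2 untreated
  -> R3 @ bar 2 tick 1 v(0, 1): B2 above A2
  -> R3 @ bar 2 tick 2 v(0, 1): B2 above A2
  -> R3 @ bar 2 tick 3 v(0, 1): B2 above A2
  -> R3 @ bar 3 tick 0 v(0, 1): C3 above B2
  -> R4 @ bar 3 tick 0 v(0, 1): C3/B2 m2 untreated
  -> R3 @ bar 3 tick 1 v(0, 1): C3 above B2
  -> R3 @ bar 3 tick 2 v(0, 1): C3 above B2
  -> R3 @ bar 3 tick 3 v(0, 1): C3 above B2
  -> R2 @ bar 4 tick 0 v(0, 2): C3/G3 P5 -> D3/D4 P8 similar
  -> R8 @ bar 4 tick 0 v(0, 2): penult P8 not 3rd/6th
  -> R6 @ bar 5 tick 3 v(0, 2): closes on M3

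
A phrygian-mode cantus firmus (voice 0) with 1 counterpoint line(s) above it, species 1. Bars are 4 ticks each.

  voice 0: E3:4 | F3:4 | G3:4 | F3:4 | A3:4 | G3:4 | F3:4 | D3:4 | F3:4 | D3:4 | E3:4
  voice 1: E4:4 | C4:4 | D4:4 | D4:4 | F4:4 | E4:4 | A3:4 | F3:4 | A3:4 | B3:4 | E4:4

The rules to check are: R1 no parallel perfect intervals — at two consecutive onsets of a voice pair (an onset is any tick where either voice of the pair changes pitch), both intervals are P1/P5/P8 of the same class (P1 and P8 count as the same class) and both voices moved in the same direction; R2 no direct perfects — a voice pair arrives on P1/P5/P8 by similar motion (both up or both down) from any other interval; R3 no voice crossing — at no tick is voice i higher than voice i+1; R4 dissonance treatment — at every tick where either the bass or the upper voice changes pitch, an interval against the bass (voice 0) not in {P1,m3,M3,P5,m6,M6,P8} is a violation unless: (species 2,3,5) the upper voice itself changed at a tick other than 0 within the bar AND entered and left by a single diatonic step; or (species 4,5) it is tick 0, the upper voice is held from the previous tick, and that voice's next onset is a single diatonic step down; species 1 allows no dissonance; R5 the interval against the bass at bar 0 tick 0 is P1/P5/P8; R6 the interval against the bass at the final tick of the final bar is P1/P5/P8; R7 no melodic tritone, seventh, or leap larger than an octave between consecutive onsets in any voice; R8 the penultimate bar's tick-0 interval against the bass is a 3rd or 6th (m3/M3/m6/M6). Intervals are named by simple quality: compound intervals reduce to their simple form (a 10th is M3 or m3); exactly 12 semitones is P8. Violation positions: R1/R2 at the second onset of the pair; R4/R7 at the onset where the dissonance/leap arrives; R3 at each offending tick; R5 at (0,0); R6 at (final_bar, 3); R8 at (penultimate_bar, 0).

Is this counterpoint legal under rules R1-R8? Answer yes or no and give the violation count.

bar 0: v0=E3 v1=E4 (P8)
bar 1: v0=F3 v1=C4 (P5)
bar 2: v0=G3 v1=D4 (P5)
bar 3: v0=F3 v1=D4 (M6)
bar 4: v0=A3 v1=F4 (m6)
bar 5: v0=G3 v1=E4 (M6)
bar 6: v0=F3 v1=A3 (M3)
bar 7: v0=D3 v1=F3 (m3)
bar 8: v0=F3 v1=A3 (M3)
bar 9: v0=D3 v1=B3 (M6)
bar 10: v0=E3 v1=E4 (P8)
  R1 @ bar2.0: F3/C4 P5 -> G3/D4 P5 similar
  R2 @ bar10.0: D3/B3 M6 -> E3/E4 P8 similar

No (2 violations)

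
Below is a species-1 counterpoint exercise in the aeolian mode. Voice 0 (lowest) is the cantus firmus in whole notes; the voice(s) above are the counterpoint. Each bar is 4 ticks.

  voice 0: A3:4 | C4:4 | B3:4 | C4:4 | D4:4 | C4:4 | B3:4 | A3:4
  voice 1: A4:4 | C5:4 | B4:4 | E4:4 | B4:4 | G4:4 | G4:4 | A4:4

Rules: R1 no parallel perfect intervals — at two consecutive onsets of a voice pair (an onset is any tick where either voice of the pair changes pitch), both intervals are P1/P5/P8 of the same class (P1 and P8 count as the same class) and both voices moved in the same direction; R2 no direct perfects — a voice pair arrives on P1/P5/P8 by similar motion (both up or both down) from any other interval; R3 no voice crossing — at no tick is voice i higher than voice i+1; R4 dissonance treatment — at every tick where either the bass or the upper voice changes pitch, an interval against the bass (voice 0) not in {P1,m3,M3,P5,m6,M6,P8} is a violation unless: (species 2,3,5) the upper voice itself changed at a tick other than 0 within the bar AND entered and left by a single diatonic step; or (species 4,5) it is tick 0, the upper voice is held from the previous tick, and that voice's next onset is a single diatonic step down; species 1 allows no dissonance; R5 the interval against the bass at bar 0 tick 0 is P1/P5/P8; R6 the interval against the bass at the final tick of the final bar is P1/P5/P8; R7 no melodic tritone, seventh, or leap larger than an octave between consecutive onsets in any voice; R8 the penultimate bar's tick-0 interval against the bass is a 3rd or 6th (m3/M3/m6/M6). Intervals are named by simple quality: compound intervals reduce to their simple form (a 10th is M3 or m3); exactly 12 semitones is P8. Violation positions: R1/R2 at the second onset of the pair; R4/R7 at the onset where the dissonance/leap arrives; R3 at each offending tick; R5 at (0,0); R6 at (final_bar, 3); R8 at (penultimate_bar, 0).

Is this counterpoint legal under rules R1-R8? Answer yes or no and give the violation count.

No (3 violations)

bar 0: v0=A3 v1=A4 (P8)
bar 1: v0=C4 v1=C5 (P8)
bar 2: v0=B3 v1=B4 (P8)
bar 3: v0=C4 v1=E4 (M3)
bar 4: v0=D4 v1=B4 (M6)
bar 5: v0=C4 v1=G4 (P5)
bar 6: v0=B3 v1=G4 (m6)
bar 7: v0=A3 v1=A4 (P8)
  R1 @ bar1.0: A3/A4 P8 -> C4/C5 P8 similar
  R1 @ bar2.0: C4/C5 P8 -> B3/B4 P8 similar
  R2 @ bar5.0: D4/B4 M6 -> C4/G4 P5 similar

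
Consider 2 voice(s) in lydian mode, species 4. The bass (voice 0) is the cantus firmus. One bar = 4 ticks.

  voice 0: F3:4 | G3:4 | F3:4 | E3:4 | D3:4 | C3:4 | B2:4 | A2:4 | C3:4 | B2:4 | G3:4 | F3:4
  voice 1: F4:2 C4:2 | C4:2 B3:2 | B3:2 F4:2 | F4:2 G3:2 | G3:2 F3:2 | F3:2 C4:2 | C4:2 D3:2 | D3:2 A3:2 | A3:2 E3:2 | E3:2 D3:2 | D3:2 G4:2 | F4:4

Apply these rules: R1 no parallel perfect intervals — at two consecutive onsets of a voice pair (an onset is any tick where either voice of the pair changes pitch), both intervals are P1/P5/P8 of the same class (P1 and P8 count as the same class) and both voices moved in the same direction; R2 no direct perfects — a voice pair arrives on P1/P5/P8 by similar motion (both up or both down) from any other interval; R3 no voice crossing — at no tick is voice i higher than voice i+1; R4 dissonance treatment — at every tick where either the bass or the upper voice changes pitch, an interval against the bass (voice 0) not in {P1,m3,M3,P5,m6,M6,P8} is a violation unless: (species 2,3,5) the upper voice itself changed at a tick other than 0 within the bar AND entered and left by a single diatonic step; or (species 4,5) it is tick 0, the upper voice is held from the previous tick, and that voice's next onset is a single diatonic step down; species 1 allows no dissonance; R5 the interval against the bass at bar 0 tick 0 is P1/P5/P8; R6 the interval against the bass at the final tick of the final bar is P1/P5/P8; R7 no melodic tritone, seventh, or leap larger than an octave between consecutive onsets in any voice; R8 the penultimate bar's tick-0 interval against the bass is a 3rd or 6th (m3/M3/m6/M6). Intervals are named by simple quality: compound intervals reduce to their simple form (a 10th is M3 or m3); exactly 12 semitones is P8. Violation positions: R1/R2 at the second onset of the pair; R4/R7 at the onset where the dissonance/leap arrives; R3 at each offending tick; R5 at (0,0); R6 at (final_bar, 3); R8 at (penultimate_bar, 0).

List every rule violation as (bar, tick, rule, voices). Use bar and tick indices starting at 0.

(2, 0, R4, (0, 1))
(2, 2, R7, (1,))
(3, 0, R4, (0, 1))
(3, 2, R7, (1,))
(5, 0, R4, (0, 1))
(6, 0, R4, (0, 1))
(6, 2, R7, (1,))
(7, 0, R4, (0, 1))
(10, 0, R3, (0, 1))
(10, 0, R4, (0, 1))
(10, 0, R8, (0, 1))
(10, 1, R3, (0, 1))
(10, 2, R7, (1,))
(11, 0, R1, (0, 1))

bar 0: v0=F3 v1=F4 downbeat P8
bar 1: v0=G3 v1=C4 downbeat P4
bar 2: v0=F3 v1=B3 downbeat TT
bar 3: v0=E3 v1=F4 downbeat m2
bar 4: v0=D3 v1=G3 downbeat P4
bar 5: v0=C3 v1=F3 downbeat P4
bar 6: v0=B2 v1=C4 downbeat m2
bar 7: v0=A2 v1=D3 downbeat P4
bar 8: v0=C3 v1=A3 downbeat M6
bar 9: v0=B2 v1=E3 downbeat P4
bar 10: v0=G3 v1=D3 downbeat P4
bar 11: v0=F3 v1=F4 downbeat P8
  -> R4 @ bar 2 tick 0 v(0, 1): F3/B3 TT untreated
  -> R7 @ bar 2 tick 2 v(1,): B3->F4 leap 6st
  -> R4 @ bar 3 tick 0 v(0, 1): E3/F4 m2 untreated
  -> R7 @ bar 3 tick 2 v(1,): F4->G3 leap 10st
  -> R4 @ bar 5 tick 0 v(0, 1): C3/F3 P4 untreated
  -> R4 @ bar 6 tick 0 v(0, 1): B2/C4 m2 untreated
  -> R7 @ bar 6 tick 2 v(1,): C4->D3 leap 10st
  -> R4 @ bar 7 tick 0 v(0, 1): A2/D3 P4 untreated
  -> R3 @ bar 10 tick 0 v(0, 1): G3 above D3
  -> R4 @ bar 10 tick 0 v(0, 1): G3/D3 P4 untreated
  -> R8 @ bar 10 tick 0 v(0, 1): penult P4 not 3rd/6th
  -> R3 @ bar 10 tick 1 v(0, 1): G3 above D3
  -> R7 @ bar 10 tick 2 v(1,): D3->G4 leap 17st
  -> R1 @ bar 11 tick 0 v(0, 1): G3/G4 P8 -> F3/F4 P8 similar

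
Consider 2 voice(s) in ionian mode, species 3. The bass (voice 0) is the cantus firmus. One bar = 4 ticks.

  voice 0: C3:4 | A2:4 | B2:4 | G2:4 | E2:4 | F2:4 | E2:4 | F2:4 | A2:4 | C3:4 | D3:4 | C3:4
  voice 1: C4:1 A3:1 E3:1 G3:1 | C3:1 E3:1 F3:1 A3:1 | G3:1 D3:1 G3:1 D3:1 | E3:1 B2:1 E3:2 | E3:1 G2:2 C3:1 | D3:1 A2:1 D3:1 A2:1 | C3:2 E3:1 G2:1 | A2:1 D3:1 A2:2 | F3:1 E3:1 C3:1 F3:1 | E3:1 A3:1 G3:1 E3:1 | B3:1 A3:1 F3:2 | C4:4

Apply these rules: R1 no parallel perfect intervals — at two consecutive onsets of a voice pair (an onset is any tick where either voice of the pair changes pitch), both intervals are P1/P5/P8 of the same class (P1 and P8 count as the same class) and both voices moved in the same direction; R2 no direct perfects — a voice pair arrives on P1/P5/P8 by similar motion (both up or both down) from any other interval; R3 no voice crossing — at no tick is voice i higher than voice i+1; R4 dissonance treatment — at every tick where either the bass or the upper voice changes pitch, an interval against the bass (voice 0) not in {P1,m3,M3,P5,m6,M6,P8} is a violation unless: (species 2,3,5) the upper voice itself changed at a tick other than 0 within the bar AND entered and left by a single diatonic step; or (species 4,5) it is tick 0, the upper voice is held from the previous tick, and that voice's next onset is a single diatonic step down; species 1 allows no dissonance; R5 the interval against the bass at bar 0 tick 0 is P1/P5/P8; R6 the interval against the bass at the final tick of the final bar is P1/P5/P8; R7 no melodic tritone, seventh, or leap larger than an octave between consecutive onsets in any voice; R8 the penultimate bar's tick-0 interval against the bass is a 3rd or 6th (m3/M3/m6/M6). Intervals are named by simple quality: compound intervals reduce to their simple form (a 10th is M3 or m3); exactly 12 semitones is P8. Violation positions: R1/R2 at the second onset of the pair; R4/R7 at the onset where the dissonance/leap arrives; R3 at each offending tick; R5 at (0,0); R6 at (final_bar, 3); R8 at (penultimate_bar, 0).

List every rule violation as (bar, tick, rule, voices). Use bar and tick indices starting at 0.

bar 0: v0=C3 v1=C4 downbeat P8
bar 1: v0=A2 v1=C3 downbeat m3
bar 2: v0=B2 v1=G3 downbeat m6
bar 3: v0=G2 v1=E3 downbeat M6
bar 4: v0=E2 v1=E3 downbeat P8
bar 5: v0=F2 v1=D3 downbeat M6
bar 6: v0=E2 v1=C3 downbeat m6
bar 7: v0=F2 v1=A2 downbeat M3
bar 8: v0=A2 v1=F3 downbeat m6
bar 9: v0=C3 v1=E3 downbeat M3
bar 10: v0=D3 v1=B3 downbeat M6
bar 11: v0=C3 v1=C4 downbeat P8

No violations across 12 bars (C3..C3 vs C4..C4).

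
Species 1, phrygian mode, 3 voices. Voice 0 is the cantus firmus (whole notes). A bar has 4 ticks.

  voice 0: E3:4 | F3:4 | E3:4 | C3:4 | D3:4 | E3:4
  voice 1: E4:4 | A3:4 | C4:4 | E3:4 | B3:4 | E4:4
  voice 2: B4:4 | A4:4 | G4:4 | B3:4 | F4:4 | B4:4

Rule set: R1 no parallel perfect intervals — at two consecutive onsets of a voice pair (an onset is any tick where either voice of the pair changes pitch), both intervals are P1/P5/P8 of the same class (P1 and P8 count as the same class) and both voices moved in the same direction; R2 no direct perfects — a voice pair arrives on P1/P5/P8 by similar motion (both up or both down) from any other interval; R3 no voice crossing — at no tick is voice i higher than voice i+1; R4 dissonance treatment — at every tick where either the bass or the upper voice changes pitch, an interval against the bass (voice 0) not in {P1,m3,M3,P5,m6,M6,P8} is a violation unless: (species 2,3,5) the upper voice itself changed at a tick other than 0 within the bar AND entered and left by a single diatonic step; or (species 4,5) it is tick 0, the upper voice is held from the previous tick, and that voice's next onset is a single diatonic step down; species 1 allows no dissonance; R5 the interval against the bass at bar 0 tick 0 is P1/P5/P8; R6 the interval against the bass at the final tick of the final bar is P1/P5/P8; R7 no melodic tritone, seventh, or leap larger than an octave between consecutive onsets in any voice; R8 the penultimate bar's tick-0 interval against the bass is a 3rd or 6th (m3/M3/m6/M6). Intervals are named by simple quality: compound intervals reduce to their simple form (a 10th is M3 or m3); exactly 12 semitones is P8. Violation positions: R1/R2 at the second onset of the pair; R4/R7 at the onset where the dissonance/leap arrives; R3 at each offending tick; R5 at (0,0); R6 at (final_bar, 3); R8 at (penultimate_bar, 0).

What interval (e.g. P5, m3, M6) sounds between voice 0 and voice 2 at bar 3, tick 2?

M7

voice 0=C3 voice 2=B3 -> M7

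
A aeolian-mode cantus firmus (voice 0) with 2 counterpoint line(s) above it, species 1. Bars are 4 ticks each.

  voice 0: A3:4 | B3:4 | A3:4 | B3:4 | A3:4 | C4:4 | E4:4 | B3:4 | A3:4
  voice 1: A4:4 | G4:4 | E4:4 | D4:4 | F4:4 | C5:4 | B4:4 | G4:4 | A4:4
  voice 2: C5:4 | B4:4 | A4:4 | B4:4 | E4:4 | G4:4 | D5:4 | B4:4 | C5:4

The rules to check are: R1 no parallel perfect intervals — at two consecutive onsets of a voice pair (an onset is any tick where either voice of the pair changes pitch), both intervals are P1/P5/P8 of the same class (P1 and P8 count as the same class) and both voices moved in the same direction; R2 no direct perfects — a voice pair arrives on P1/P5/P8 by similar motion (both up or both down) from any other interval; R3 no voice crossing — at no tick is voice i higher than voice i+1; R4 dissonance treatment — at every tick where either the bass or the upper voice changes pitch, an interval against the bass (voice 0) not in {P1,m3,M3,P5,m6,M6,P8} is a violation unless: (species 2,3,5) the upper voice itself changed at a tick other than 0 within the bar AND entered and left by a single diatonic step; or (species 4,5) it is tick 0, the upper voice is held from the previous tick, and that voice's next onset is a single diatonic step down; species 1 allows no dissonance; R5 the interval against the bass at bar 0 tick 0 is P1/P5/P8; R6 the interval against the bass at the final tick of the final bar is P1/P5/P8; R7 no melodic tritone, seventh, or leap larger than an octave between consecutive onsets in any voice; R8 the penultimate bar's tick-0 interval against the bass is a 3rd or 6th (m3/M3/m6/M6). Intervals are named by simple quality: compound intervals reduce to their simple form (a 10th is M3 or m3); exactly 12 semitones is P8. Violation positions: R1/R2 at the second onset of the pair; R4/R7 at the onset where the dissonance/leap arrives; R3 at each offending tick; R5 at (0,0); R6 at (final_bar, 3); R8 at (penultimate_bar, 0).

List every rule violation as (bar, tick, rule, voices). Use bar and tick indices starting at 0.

bar 0: v0=A3 v1=A4 v2=C5 downbeat m3
bar 1: v0=B3 v1=G4 v2=B4 downbeat P8
bar 2: v0=A3 v1=E4 v2=A4 downbeat P8
bar 3: v0=B3 v1=D4 v2=B4 downbeat P8
bar 4: v0=A3 v1=F4 v2=E4 downbeat P5
bar 5: v0=C4 v1=C5 v2=G4 downbeat P5
bar 6: v0=E4 v1=B4 v2=D5 downbeat m7
bar 7: v0=B3 v1=G4 v2=B4 downbeat P8
bar 8: v0=A3 v1=A4 v2=C5 downbeat m3
  -> R5 @ bar 0 tick 0 v(0, 2): opens on m3
  -> R1 @ bar 2 tick 0 v(0, 2): B3/B4 P8 -> A3/A4 P8 similar
  -> R2 @ bar 2 tick 0 v(0, 1): B3/G4 m6 -> A3/E4 P5 similar
  -> R1 @ bar 3 tick 0 v(0, 2): A3/A4 P8 -> B3/B4 P8 similar
  -> R2 @ bar 4 tick 0 v(0, 2): B3/B4 P8 -> A3/E4 P5 similar
  -> R3 @ bar 4 tick 0 v(1, 2): F4 above E4
  -> R3 @ bar 4 tick 1 v(1, 2): F4 above E4
  -> R3 @ bar 4 tick 2 v(1, 2): F4 above E4
  -> R3 @ bar 4 tick 3 v(1, 2): F4 above E4
  -> R1 @ bar 5 tick 0 v(0, 2): A3/E4 P5 -> C4/G4 P5 similar
  -> R2 @ bar 5 tick 0 v(0, 1): A3/F4 m6 -> C4/C5 P8 similar
  -> R3 @ bar 5 tick 0 v(1, 2): C5 above G4
  -> R3 @ bar 5 tick 1 v(1, 2): C5 above G4
  -> R3 @ bar 5 tick 2 v(1, 2): C5 above G4
  -> R3 @ bar 5 tick 3 v(1, 2): C5 above G4
  -> R4 @ bar 6 tick 0 v(0, 2): E4/D5 m7 untreated
  -> R2 @ bar 7 tick 0 v(0, 2): E4/D5 m7 -> B3/B4 P8 similar
  -> R8 @ bar 7 tick 0 v(0, 2): penult P8 not 3rd/6th
  -> R6 @ bar 8 tick 3 v(0, 2): closes on m3

(0, 0, R5, (0, 2))
(2, 0, R1, (0, 2))
(2, 0, R2, (0, 1))
(3, 0, R1, (0, 2))
(4, 0, R2, (0, 2))
(4, 0, R3, (1, 2))
(4, 1, R3, (1, 2))
(4, 2, R3, (1, 2))
(4, 3, R3, (1, 2))
(5, 0, R1, (0, 2))
(5, 0, R2, (0, 1))
(5, 0, R3, (1, 2))
(5, 1, R3, (1, 2))
(5, 2, R3, (1, 2))
(5, 3, R3, (1, 2))
(6, 0, R4, (0, 2))
(7, 0, R2, (0, 2))
(7, 0, R8, (0, 2))
(8, 3, R6, (0, 2))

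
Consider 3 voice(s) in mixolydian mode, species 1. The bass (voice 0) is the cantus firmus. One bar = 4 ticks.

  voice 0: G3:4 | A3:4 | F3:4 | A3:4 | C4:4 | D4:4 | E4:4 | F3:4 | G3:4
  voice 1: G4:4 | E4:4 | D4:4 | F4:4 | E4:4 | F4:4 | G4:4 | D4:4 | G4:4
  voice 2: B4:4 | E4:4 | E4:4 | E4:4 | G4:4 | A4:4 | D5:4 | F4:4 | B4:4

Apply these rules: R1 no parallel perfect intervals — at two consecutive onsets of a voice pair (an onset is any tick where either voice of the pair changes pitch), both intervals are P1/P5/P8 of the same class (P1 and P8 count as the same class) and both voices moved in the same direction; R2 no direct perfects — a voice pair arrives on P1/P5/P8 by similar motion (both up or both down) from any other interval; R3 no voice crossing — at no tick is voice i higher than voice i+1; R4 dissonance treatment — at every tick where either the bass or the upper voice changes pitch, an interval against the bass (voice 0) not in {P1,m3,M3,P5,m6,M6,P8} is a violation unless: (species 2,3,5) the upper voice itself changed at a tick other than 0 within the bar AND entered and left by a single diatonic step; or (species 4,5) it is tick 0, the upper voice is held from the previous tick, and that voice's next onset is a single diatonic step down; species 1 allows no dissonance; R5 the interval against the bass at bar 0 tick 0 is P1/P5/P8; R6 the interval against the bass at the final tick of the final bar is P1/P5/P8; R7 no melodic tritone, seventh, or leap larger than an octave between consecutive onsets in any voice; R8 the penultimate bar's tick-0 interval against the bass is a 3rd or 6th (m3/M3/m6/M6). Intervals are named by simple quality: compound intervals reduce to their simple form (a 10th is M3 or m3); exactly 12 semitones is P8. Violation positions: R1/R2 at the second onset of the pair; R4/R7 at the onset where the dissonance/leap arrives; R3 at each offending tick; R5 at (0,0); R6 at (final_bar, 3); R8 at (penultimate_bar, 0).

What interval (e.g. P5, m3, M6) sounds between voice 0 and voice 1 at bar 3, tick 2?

voice 0=A3 voice 1=F4 -> m6

m6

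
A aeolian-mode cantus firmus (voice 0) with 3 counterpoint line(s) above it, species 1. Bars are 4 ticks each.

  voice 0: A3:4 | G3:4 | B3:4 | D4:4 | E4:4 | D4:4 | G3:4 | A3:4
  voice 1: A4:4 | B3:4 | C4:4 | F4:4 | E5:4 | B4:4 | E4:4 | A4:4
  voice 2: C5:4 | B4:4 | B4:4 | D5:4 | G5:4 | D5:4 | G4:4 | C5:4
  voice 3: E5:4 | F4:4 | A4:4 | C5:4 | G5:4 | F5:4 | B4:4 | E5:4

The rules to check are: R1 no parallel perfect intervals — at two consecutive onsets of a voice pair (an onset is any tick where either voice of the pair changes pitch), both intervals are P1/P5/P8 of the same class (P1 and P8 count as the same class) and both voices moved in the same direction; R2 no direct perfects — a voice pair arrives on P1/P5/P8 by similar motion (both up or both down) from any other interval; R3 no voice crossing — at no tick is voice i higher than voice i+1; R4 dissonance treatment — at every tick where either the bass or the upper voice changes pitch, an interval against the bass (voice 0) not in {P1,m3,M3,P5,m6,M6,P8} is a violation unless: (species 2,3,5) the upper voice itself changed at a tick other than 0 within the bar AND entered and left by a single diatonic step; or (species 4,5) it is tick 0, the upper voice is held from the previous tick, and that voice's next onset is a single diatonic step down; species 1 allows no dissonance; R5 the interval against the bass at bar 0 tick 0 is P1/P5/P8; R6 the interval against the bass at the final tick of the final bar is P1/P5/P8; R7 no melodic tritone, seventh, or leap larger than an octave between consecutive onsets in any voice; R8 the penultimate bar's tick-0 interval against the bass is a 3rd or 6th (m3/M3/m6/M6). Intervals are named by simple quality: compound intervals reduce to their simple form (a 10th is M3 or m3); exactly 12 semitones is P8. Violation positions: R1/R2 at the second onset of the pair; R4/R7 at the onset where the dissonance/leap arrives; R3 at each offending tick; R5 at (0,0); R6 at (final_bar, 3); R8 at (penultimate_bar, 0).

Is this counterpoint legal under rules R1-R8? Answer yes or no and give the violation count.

bar 0: v0=A3 v1=A4 v2=C5 v3=E5 (P5)
bar 1: v0=G3 v1=B3 v2=B4 v3=F4 (m7)
bar 2: v0=B3 v1=C4 v2=B4 v3=A4 (m7)
bar 3: v0=D4 v1=F4 v2=D5 v3=C5 (m7)
bar 4: v0=E4 v1=E5 v2=G5 v3=G5 (m3)
bar 5: v0=D4 v1=B4 v2=D5 v3=F5 (m3)
bar 6: v0=G3 v1=E4 v2=G4 v3=B4 (M3)
bar 7: v0=A3 v1=A4 v2=C5 v3=E5 (P5)
  R5 @ bar0.0: opens on m3
  R2 @ bar1.0: A4/C5 m3 -> B3/B4 P8 similar
  R3 @ bar1.0: B4 above F4
  R4 @ bar1.0: G3/F4 m7 untreated
  R7 @ bar1.0: A4->B3 leap 10st
  R7 @ bar1.0: E5->F4 leap 11st
  R3 @ bar1.1: B4 above F4
  R3 @ bar1.2: B4 above F4
  R3 @ bar1.3: B4 above F4
  R3 @ bar2.0: B4 above A4
  R4 @ bar2.0: B3/C4 m2 untreated
  R4 @ bar2.0: B3/A4 m7 untreated
  R3 @ bar2.1: B4 above A4
  R3 @ bar2.2: B4 above A4
  R3 @ bar2.3: B4 above A4
  R1 @ bar3.0: B3/B4 P8 -> D4/D5 P8 similar
  R2 @ bar3.0: C4/A4 M6 -> F4/C5 P5 similar
  R3 @ bar3.0: D5 above C5
  R4 @ bar3.0: D4/C5 m7 untreated
  R3 @ bar3.1: D5 above C5
  R3 @ bar3.2: D5 above C5
  R3 @ bar3.3: D5 above C5
  R2 @ bar4.0: D4/F4 m3 -> E4/E5 P8 similar
  R2 @ bar4.0: D5/C5 M2 -> G5/G5 P1 similar
  R7 @ bar4.0: F4->E5 leap 11st
  R2 @ bar5.0: E4/G5 m3 -> D4/D5 P8 similar
  R1 @ bar6.0: D4/D5 P8 -> G3/G4 P8 similar
  R2 @ bar6.0: B4/F5 TT -> E4/B4 P5 similar
  R7 @ bar6.0: F5->B4 leap 6st
  R8 @ bar6.0: penult P8 not 3rd/6th
  R1 @ bar7.0: E4/B4 P5 -> A4/E5 P5 similar
  R2 @ bar7.0: G3/E4 M6 -> A3/A4 P8 similar
  R2 @ bar7.0: G3/B4 M3 -> A3/E5 P5 similar
  R6 @ bar7.3: closes on m3

No (34 violations)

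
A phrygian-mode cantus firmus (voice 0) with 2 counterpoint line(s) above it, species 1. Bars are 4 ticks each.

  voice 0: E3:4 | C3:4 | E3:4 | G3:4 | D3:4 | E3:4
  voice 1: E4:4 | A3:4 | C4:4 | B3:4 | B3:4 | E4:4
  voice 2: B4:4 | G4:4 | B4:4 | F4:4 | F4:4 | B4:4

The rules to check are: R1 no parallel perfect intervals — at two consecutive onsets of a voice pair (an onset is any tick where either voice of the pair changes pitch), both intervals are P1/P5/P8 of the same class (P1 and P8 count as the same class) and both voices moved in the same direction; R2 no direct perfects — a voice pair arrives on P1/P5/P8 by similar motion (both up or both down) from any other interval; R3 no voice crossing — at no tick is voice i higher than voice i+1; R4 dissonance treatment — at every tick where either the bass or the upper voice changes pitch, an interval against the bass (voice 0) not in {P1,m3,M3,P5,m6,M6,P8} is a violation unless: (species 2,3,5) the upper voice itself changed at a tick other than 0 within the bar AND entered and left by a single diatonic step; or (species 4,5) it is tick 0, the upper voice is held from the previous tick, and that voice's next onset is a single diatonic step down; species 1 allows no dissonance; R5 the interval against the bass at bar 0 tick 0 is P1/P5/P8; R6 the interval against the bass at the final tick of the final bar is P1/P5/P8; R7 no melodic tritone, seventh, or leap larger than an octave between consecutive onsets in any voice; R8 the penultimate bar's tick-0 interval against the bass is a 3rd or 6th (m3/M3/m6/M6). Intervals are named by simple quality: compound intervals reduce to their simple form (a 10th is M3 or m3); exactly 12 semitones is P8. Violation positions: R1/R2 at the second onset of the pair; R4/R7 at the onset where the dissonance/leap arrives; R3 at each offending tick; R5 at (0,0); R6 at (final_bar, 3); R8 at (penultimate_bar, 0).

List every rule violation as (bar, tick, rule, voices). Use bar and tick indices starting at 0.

(1, 0, R1, (0, 2))
(2, 0, R1, (0, 2))
(3, 0, R4, (0, 2))
(3, 0, R7, (2,))
(5, 0, R2, (0, 1))
(5, 0, R2, (0, 2))
(5, 0, R2, (1, 2))
(5, 0, R7, (2,))

bar 0: v0=E3 v1=E4 v2=B4 downbeat P5
bar 1: v0=C3 v1=A3 v2=G4 downbeat P5
bar 2: v0=E3 v1=C4 v2=B4 downbeat P5
bar 3: v0=G3 v1=B3 v2=F4 downbeat m7
bar 4: v0=D3 v1=B3 v2=F4 downbeat m3
bar 5: v0=E3 v1=E4 v2=B4 downbeat P5
  -> R1 @ bar 1 tick 0 v(0, 2): E3/B4 P5 -> C3/G4 P5 similar
  -> R1 @ bar 2 tick 0 v(0, 2): C3/G4 P5 -> E3/B4 P5 similar
  -> R4 @ bar 3 tick 0 v(0, 2): G3/F4 m7 untreated
  -> R7 @ bar 3 tick 0 v(2,): B4->F4 leap 6st
  -> R2 @ bar 5 tick 0 v(0, 1): D3/B3 M6 -> E3/E4 P8 similar
  -> R2 @ bar 5 tick 0 v(0, 2): D3/F4 m3 -> E3/B4 P5 similar
  -> R2 @ bar 5 tick 0 v(1, 2): B3/F4 TT -> E4/B4 P5 similar
  -> R7 @ bar 5 tick 0 v(2,): F4->B4 leap 6st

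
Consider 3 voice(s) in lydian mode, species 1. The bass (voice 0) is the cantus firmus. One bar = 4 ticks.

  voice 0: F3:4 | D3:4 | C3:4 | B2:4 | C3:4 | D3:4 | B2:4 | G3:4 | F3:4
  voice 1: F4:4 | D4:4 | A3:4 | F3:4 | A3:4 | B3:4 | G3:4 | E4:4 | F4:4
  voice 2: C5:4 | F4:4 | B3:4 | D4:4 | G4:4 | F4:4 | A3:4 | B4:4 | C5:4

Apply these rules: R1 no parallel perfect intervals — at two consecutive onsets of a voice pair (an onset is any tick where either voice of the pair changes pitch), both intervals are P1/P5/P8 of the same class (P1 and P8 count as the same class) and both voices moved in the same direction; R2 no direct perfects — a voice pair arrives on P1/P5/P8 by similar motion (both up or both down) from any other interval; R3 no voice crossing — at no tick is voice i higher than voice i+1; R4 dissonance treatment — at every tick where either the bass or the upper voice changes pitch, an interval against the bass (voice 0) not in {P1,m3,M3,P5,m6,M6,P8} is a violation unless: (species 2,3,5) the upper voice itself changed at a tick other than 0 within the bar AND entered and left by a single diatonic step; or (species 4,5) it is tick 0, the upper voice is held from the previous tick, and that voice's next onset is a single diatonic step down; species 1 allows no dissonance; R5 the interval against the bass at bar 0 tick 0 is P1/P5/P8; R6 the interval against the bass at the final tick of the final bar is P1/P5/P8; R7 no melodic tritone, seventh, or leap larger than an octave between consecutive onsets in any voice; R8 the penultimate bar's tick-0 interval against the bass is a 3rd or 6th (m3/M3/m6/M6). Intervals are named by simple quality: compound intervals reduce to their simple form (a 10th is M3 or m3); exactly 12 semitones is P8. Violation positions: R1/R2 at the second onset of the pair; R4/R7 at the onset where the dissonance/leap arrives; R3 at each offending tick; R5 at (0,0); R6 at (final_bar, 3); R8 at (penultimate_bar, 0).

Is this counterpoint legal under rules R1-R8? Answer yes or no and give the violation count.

bar 0: v0=F3 v1=F4 v2=C5 (P5)
bar 1: v0=D3 v1=D4 v2=F4 (m3)
bar 2: v0=C3 v1=A3 v2=B3 (M7)
bar 3: v0=B2 v1=F3 v2=D4 (m3)
bar 4: v0=C3 v1=A3 v2=G4 (P5)
bar 5: v0=D3 v1=B3 v2=F4 (m3)
bar 6: v0=B2 v1=G3 v2=A3 (m7)
bar 7: v0=G3 v1=E4 v2=B4 (M3)
bar 8: v0=F3 v1=F4 v2=C5 (P5)
  R1 @ bar1.0: F3/F4 P8 -> D3/D4 P8 similar
  R4 @ bar2.0: C3/B3 M7 untreated
  R7 @ bar2.0: F4->B3 leap 6st
  R4 @ bar3.0: B2/F3 TT untreated
  R2 @ bar4.0: B2/D4 m3 -> C3/G4 P5 similar
  R4 @ bar6.0: B2/A3 m7 untreated
  R2 @ bar7.0: G3/A3 M2 -> E4/B4 P5 similar
  R7 @ bar7.0: A3->B4 leap 14st
  R1 @ bar8.0: E4/B4 P5 -> F4/C5 P5 similar

No (9 violations)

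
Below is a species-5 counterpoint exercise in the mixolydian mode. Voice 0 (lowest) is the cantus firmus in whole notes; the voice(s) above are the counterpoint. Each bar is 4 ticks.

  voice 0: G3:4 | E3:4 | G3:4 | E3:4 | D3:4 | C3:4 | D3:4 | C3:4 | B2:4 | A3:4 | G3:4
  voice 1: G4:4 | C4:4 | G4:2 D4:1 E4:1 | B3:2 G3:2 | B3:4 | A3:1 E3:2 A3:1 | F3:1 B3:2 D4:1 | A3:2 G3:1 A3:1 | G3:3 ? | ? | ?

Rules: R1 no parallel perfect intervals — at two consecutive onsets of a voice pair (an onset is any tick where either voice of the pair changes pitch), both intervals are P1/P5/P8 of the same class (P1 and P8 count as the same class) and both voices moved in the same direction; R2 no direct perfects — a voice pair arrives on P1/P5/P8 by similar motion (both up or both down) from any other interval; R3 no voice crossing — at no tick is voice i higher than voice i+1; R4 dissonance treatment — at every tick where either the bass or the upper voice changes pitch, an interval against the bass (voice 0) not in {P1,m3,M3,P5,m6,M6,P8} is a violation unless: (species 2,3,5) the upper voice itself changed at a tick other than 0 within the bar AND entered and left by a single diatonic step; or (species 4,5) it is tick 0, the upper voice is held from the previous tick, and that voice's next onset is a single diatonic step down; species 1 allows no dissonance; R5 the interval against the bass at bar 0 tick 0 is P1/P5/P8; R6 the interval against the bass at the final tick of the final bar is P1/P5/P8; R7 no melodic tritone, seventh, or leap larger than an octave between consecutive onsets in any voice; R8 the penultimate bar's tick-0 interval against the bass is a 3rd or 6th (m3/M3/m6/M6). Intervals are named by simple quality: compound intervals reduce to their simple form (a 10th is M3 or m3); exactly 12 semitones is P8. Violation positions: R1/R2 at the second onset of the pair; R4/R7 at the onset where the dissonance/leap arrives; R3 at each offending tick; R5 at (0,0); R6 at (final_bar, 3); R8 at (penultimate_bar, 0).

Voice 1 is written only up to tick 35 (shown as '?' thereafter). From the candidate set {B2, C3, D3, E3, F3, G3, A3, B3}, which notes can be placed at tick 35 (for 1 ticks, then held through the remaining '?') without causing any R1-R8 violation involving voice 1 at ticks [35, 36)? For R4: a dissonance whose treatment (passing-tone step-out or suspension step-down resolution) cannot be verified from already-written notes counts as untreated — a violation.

{B2, B3, D3, G3}

B2: legal
C3: violates R4
D3: legal
E3: violates R4
F3: violates R4
G3: legal
A3: violates R4
B3: legal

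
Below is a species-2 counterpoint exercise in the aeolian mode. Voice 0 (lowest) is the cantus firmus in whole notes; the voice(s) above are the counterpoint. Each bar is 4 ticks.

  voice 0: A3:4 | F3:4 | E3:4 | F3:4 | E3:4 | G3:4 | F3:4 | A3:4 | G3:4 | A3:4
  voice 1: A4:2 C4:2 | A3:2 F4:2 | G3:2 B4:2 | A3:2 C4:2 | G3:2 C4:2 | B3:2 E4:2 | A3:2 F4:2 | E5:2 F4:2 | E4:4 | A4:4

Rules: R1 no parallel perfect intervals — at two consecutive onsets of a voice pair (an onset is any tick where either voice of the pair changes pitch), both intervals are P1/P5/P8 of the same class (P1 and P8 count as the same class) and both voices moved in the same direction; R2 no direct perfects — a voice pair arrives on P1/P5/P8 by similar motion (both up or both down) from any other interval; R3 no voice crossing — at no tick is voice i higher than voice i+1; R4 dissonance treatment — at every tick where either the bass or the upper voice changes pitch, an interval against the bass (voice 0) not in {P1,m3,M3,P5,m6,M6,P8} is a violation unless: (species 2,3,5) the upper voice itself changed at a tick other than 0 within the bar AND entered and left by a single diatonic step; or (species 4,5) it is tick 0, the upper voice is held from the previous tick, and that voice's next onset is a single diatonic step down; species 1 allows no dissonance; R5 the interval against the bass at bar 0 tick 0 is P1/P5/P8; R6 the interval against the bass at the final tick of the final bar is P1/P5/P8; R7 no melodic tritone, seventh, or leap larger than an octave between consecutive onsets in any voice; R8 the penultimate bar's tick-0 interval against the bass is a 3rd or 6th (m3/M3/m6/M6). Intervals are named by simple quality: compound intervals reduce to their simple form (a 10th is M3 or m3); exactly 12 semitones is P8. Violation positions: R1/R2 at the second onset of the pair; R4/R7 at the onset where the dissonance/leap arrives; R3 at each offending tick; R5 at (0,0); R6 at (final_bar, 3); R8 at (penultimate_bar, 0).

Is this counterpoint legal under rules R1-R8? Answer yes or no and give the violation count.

bar 0: v0=A3 v1=A4 (P8)
bar 1: v0=F3 v1=A3 (M3)
bar 2: v0=E3 v1=G3 (m3)
bar 3: v0=F3 v1=A3 (M3)
bar 4: v0=E3 v1=G3 (m3)
bar 5: v0=G3 v1=B3 (M3)
bar 6: v0=F3 v1=A3 (M3)
bar 7: v0=A3 v1=E5 (P5)
bar 8: v0=G3 v1=E4 (M6)
bar 9: v0=A3 v1=A4 (P8)
  R7 @ bar2.0: F4->G3 leap 10st
  R7 @ bar2.2: G3->B4 leap 16st
  R7 @ bar3.0: B4->A3 leap 14st
  R2 @ bar7.0: F3/F4 P8 -> A3/E5 P5 similar
  R7 @ bar7.0: F4->E5 leap 11st
  R7 @ bar7.2: E5->F4 leap 11st
  R2 @ bar9.0: G3/E4 M6 -> A3/A4 P8 similar

No (7 violations)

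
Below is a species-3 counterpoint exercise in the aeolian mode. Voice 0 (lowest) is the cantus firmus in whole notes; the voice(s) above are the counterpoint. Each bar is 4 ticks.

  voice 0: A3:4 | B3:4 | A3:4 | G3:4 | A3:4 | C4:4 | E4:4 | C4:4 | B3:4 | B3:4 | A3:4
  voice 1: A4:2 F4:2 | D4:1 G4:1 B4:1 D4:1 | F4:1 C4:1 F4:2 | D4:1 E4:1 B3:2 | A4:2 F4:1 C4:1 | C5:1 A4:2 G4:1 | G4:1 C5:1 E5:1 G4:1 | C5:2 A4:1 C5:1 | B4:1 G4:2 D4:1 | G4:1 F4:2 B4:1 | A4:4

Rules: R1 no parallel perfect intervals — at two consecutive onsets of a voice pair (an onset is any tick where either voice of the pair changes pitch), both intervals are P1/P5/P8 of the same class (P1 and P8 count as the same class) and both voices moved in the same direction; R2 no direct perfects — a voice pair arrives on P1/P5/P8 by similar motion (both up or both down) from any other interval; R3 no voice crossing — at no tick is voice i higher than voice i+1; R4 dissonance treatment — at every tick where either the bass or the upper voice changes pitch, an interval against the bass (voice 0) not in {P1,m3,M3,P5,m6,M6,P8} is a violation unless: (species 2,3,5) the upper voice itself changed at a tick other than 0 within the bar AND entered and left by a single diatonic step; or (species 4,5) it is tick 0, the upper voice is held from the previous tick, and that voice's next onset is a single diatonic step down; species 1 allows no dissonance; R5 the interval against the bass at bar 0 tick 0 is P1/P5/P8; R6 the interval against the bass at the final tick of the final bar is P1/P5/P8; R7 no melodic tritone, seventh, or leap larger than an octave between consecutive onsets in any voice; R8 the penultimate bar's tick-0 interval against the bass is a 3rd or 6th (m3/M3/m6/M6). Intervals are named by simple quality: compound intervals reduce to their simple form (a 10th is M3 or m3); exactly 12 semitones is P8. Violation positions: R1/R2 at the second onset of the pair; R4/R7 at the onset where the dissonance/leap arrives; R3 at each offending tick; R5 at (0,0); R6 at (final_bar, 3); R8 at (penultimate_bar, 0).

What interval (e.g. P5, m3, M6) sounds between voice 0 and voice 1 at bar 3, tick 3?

voice 0=G3 voice 1=B3 -> M3

M3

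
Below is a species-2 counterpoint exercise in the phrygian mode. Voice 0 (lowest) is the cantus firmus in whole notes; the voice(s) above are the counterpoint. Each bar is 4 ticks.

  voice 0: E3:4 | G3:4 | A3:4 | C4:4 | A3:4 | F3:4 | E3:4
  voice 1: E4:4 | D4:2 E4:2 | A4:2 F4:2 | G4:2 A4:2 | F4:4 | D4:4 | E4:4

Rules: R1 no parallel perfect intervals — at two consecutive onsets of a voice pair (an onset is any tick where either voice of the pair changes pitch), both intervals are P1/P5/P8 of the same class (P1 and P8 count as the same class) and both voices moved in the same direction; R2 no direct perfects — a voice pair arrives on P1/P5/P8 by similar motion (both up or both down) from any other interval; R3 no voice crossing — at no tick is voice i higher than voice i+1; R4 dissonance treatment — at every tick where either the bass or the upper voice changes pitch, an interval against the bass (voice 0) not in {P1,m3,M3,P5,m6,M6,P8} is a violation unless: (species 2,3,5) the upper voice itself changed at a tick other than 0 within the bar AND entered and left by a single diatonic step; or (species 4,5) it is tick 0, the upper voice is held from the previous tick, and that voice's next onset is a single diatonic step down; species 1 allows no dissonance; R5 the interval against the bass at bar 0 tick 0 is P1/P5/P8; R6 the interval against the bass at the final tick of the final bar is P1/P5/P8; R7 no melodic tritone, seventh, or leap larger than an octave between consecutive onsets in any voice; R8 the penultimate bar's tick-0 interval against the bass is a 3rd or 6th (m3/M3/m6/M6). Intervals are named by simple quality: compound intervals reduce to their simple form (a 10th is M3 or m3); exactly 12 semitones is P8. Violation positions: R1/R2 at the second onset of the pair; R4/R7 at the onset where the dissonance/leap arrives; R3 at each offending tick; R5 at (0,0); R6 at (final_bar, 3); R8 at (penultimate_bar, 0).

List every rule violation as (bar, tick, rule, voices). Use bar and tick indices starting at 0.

bar 0: v0=E3 v1=E4 downbeat P8
bar 1: v0=G3 v1=D4 downbeat P5
bar 2: v0=A3 v1=A4 downbeat P8
bar 3: v0=C4 v1=G4 downbeat P5
bar 4: v0=A3 v1=F4 downbeat m6
bar 5: v0=F3 v1=D4 downbeat M6
bar 6: v0=E3 v1=E4 downbeat P8
  -> R2 @ bar 2 tick 0 v(0, 1): G3/E4 M6 -> A3/A4 P8 similar
  -> R2 @ bar 3 tick 0 v(0, 1): A3/F4 m6 -> C4/G4 P5 similar

(2, 0, R2, (0, 1))
(3, 0, R2, (0, 1))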